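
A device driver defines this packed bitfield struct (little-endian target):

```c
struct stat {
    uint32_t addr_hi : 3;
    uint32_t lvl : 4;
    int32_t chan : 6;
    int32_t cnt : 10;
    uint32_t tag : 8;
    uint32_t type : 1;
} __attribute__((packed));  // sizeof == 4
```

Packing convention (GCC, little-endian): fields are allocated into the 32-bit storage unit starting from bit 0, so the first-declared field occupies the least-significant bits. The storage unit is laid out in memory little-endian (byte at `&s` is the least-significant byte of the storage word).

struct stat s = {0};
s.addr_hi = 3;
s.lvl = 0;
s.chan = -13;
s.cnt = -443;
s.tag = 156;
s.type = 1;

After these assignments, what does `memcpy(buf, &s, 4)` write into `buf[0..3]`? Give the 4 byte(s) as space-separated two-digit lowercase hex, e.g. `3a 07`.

[0+:3] addr_hi=3 & 0x7 = 0x3; word=0x00000003
[3+:4] lvl=0 & 0xf = 0x0; word=0x00000003
[7+:6] chan=-13 & 0x3f = 0x33; word=0x00001983
[13+:10] cnt=-443 & 0x3ff = 0x245; word=0x0048b983
[23+:8] tag=156 & 0xff = 0x9c; word=0x4e48b983
[31+:1] type=1 & 0x1 = 0x1; word=0xce48b983
word = 0xce48b983 → little-endian bytes:
  [0]=0x83  [1]=0xb9  [2]=0x48  [3]=0xce

83 b9 48 ce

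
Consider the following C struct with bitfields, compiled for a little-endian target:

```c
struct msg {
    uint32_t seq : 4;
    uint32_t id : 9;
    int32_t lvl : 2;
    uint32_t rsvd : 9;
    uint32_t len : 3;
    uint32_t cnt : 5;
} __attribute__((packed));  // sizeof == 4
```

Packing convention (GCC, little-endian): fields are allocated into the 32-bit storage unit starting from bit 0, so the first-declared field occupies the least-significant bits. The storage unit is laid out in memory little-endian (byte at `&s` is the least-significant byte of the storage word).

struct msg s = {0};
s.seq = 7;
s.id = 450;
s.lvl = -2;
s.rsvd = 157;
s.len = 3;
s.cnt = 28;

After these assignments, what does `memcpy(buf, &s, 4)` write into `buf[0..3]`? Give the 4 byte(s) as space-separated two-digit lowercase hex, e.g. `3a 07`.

27 dc 4e e3

[0+:4] seq=7 & 0xf = 0x7; word=0x00000007
[4+:9] id=450 & 0x1ff = 0x1c2; word=0x00001c27
[13+:2] lvl=-2 & 0x3 = 0x2; word=0x00005c27
[15+:9] rsvd=157 & 0x1ff = 0x9d; word=0x004edc27
[24+:3] len=3 & 0x7 = 0x3; word=0x034edc27
[27+:5] cnt=28 & 0x1f = 0x1c; word=0xe34edc27
word = 0xe34edc27 → little-endian bytes:
  [0]=0x27  [1]=0xdc  [2]=0x4e  [3]=0xe3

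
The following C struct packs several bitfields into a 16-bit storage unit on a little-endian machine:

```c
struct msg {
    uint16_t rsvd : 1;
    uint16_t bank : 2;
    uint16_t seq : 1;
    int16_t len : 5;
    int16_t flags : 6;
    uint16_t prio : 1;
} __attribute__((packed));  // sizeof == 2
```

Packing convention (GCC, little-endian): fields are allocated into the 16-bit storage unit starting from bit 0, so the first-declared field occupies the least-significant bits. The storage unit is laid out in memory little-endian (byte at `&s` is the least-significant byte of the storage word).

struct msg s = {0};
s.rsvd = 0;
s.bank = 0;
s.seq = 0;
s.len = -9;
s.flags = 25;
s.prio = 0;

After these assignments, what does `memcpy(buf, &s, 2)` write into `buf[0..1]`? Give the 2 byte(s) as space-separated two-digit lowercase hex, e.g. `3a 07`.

rsvd (1b) val=0 bits=0x0 at bit 0: 0x0000
bank (2b) val=0 bits=0x0 at bit 1: 0x0000
seq (1b) val=0 bits=0x0 at bit 3: 0x0000
len (5b) val=-9 bits=0x17 at bit 4: 0x0170
flags (6b) val=25 bits=0x19 at bit 9: 0x3370
prio (1b) val=0 bits=0x0 at bit 15: 0x3370
word = 0x3370 → little-endian bytes:
  [0]=0x70  [1]=0x33

70 33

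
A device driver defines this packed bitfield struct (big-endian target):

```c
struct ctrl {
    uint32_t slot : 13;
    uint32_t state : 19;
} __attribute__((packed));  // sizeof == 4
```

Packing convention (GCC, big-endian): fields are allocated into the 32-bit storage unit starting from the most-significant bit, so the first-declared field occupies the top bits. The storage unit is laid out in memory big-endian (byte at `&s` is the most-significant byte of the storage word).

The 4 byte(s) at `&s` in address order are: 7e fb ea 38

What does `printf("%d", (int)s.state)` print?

256568

[0]=0x7e [1]=0xfb [2]=0xea [3]=0x38 (big-endian) → word 0x7efbea38
slot [19+:13] = (word>>19) & 0x1fff = 4063
state [0+:19] = (word>>0) & 0x7ffff = 256568  ←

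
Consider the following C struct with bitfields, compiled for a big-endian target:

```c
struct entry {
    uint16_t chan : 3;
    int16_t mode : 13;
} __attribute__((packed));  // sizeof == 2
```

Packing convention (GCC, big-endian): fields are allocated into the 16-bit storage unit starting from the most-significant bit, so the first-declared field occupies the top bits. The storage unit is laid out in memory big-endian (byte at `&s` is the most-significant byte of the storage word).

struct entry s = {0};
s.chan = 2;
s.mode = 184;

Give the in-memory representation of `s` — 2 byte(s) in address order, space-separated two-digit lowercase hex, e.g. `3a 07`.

40 b8

chan:3 = 2 → 0x2 << 13 → word 0x4000
mode:13 = 184 → 0xb8 << 0 → word 0x40b8
word = 0x40b8 → big-endian bytes:
  [0]=0x40  [1]=0xb8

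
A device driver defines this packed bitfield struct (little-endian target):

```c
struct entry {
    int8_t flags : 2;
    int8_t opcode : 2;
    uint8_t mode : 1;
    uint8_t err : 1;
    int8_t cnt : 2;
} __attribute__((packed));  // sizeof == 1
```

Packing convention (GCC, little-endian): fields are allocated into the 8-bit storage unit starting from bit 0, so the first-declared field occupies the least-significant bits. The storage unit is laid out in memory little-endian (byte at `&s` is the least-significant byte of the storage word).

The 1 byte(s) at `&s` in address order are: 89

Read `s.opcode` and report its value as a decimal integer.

-2

[0]=0x89 (little-endian) → word 0x89
flags:2 @ bit 0 → (0x89>>0)&0x3 = 0x1
opcode:2 @ bit 2 → (0x89>>2)&0x3 = 0x2  ←
mode:1 @ bit 4 → (0x89>>4)&0x1 = 0x0
err:1 @ bit 5 → (0x89>>5)&0x1 = 0x0
cnt:2 @ bit 6 → (0x89>>6)&0x3 = 0x2
opcode signed 2b, MSB=1: 2 - 4 = -2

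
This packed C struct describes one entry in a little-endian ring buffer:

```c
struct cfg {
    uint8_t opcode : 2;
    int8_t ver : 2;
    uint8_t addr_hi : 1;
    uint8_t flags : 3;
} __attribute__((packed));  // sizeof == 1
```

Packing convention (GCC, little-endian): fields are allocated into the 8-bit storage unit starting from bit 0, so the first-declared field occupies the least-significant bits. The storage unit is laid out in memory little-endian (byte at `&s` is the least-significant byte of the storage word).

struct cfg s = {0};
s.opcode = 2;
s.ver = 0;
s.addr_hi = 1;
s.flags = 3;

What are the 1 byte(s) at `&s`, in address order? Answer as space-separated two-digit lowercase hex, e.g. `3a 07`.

72

opcode:2 = 2 → 0x2 << 0 → word 0x02
ver:2 = 0 → 0x0 << 2 → word 0x02
addr_hi:1 = 1 → 0x1 << 4 → word 0x12
flags:3 = 3 → 0x3 << 5 → word 0x72
word = 0x72 → little-endian bytes:
  [0]=0x72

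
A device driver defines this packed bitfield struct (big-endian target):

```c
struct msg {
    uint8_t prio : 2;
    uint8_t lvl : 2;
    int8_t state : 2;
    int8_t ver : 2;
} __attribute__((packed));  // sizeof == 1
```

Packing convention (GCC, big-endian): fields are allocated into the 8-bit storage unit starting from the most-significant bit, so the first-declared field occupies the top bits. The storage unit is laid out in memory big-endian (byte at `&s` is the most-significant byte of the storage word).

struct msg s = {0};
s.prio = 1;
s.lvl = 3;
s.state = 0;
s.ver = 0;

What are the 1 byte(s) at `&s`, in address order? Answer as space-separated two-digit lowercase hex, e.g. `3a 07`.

prio (2b) val=1 bits=0x1 at bit 6: 0x40
lvl (2b) val=3 bits=0x3 at bit 4: 0x70
state (2b) val=0 bits=0x0 at bit 2: 0x70
ver (2b) val=0 bits=0x0 at bit 0: 0x70
word = 0x70 → big-endian bytes:
  [0]=0x70

70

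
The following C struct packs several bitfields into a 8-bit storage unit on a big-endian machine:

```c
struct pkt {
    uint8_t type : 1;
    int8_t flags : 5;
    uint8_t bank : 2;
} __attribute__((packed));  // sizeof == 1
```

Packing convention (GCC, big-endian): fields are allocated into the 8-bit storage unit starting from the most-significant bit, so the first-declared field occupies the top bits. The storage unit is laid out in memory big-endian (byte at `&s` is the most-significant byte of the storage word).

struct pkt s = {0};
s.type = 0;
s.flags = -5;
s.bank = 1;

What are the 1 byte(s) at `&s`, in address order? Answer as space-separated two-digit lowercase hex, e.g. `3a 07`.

6d

type (1b) val=0 bits=0x0 at bit 7: 0x00
flags (5b) val=-5 bits=0x1b at bit 2: 0x6c
bank (2b) val=1 bits=0x1 at bit 0: 0x6d
word = 0x6d → big-endian bytes:
  [0]=0x6d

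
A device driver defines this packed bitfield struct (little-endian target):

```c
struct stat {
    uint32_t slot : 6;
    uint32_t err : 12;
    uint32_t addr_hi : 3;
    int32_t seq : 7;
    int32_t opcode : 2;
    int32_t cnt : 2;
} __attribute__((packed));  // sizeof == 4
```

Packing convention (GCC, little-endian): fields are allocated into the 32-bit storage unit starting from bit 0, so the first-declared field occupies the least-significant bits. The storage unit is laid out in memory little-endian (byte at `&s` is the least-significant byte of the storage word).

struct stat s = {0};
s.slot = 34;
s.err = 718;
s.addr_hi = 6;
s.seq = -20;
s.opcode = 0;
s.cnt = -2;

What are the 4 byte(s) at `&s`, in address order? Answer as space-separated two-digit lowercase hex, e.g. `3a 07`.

slot:6 = 34 → 0x22 << 0 → word 0x00000022
err:12 = 718 → 0x2ce << 6 → word 0x0000b3a2
addr_hi:3 = 6 → 0x6 << 18 → word 0x0018b3a2
seq:7 = -20 → 0x6c << 21 → word 0x0d98b3a2
opcode:2 = 0 → 0x0 << 28 → word 0x0d98b3a2
cnt:2 = -2 → 0x2 << 30 → word 0x8d98b3a2
word = 0x8d98b3a2 → little-endian bytes:
  [0]=0xa2  [1]=0xb3  [2]=0x98  [3]=0x8d

a2 b3 98 8d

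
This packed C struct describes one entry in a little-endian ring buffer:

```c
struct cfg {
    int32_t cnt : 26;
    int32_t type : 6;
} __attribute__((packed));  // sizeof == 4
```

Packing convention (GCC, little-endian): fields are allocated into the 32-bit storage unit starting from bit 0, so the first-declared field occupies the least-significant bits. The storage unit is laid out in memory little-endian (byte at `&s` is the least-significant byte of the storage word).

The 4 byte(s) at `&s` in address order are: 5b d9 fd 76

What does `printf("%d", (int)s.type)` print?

29

[0]=0x5b [1]=0xd9 [2]=0xfd [3]=0x76 (little-endian) → word 0x76fdd95b
cnt [0+:26] = (word>>0) & 0x3ffffff = 50190683
type [26+:6] = (word>>26) & 0x3f = 29  ←
type signed 6b, MSB=0: value = 29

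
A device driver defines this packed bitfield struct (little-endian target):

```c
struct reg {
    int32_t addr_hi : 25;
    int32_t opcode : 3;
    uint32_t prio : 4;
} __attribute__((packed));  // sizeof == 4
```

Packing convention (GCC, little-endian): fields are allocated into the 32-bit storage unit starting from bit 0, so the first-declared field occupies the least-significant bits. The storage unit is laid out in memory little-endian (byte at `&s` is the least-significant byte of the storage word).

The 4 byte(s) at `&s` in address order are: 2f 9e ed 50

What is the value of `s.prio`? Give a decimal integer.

[0]=0x2f [1]=0x9e [2]=0xed [3]=0x50 (little-endian) → word 0x50ed9e2f
addr_hi [0+:25] = (word>>0) & 0x1ffffff = 15572527
opcode [25+:3] = (word>>25) & 0x7 = 0
prio [28+:4] = (word>>28) & 0xf = 5  ←

5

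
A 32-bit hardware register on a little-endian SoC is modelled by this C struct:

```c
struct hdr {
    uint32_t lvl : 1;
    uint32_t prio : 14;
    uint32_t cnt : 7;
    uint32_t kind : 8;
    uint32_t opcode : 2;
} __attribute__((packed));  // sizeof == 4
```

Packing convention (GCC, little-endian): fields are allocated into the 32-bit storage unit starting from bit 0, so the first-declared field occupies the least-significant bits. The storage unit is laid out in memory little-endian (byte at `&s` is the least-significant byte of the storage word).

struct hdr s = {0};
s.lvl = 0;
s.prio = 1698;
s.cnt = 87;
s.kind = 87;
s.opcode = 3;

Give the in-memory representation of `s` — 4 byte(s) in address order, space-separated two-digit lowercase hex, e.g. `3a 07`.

44 8d eb d5

[0+:1] lvl=0 & 0x1 = 0x0; word=0x00000000
[1+:14] prio=1698 & 0x3fff = 0x6a2; word=0x00000d44
[15+:7] cnt=87 & 0x7f = 0x57; word=0x002b8d44
[22+:8] kind=87 & 0xff = 0x57; word=0x15eb8d44
[30+:2] opcode=3 & 0x3 = 0x3; word=0xd5eb8d44
word = 0xd5eb8d44 → little-endian bytes:
  [0]=0x44  [1]=0x8d  [2]=0xeb  [3]=0xd5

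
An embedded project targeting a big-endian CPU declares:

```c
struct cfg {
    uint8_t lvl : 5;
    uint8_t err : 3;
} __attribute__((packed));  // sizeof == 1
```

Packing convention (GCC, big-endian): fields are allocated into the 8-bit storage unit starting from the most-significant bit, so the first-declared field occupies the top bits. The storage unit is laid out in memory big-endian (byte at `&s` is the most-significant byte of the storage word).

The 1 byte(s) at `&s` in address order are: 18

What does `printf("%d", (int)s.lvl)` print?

[0]=0x18 (big-endian) → word 0x18
lvl [3+:5] = (word>>3) & 0x1f = 3  ←
err [0+:3] = (word>>0) & 0x7 = 0

3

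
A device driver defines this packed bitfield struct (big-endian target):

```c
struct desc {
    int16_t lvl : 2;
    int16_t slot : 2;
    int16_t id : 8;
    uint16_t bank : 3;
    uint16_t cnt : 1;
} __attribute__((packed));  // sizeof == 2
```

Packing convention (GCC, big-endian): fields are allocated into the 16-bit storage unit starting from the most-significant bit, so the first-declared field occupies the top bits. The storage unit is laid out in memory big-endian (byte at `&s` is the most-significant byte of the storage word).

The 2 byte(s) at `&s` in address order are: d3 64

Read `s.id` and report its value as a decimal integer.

[0]=0xd3 [1]=0x64 (big-endian) → word 0xd364
lvl:2 @ bit 14 → (0xd364>>14)&0x3 = 0x3
slot:2 @ bit 12 → (0xd364>>12)&0x3 = 0x1
id:8 @ bit 4 → (0xd364>>4)&0xff = 0x36  ←
bank:3 @ bit 1 → (0xd364>>1)&0x7 = 0x2
cnt:1 @ bit 0 → (0xd364>>0)&0x1 = 0x0
id signed 8b, MSB=0: value = 54

54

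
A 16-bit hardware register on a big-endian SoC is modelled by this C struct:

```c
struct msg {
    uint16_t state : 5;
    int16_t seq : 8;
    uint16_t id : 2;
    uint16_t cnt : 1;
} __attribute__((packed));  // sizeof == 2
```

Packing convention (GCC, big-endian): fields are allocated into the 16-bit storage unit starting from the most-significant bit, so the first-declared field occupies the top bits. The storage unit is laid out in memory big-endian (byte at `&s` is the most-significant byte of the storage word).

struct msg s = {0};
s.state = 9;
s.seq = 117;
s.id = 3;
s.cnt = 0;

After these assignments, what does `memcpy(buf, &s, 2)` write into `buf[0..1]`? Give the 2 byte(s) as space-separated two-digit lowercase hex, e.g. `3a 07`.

[11+:5] state=9 & 0x1f = 0x9; word=0x4800
[3+:8] seq=117 & 0xff = 0x75; word=0x4ba8
[1+:2] id=3 & 0x3 = 0x3; word=0x4bae
[0+:1] cnt=0 & 0x1 = 0x0; word=0x4bae
word = 0x4bae → big-endian bytes:
  [0]=0x4b  [1]=0xae

4b ae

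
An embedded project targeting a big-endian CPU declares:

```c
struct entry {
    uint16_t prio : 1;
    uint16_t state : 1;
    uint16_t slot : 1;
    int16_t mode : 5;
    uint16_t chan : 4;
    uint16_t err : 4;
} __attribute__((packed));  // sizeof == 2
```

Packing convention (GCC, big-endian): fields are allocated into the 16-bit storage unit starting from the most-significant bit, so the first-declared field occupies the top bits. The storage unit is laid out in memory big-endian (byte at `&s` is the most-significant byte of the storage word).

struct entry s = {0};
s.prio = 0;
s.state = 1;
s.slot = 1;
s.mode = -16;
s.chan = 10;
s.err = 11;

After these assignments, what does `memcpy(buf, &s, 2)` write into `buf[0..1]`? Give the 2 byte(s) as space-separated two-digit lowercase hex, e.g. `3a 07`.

[15+:1] prio=0 & 0x1 = 0x0; word=0x0000
[14+:1] state=1 & 0x1 = 0x1; word=0x4000
[13+:1] slot=1 & 0x1 = 0x1; word=0x6000
[8+:5] mode=-16 & 0x1f = 0x10; word=0x7000
[4+:4] chan=10 & 0xf = 0xa; word=0x70a0
[0+:4] err=11 & 0xf = 0xb; word=0x70ab
word = 0x70ab → big-endian bytes:
  [0]=0x70  [1]=0xab

70 ab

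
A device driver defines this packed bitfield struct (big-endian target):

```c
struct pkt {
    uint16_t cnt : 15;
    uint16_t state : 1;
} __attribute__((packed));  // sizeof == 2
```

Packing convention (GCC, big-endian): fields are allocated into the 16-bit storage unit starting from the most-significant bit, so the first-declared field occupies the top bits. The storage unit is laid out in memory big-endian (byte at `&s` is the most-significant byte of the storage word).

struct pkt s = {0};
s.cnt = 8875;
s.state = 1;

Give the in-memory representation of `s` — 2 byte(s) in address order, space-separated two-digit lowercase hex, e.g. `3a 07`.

45 57

cnt:15 = 8875 → 0x22ab << 1 → word 0x4556
state:1 = 1 → 0x1 << 0 → word 0x4557
word = 0x4557 → big-endian bytes:
  [0]=0x45  [1]=0x57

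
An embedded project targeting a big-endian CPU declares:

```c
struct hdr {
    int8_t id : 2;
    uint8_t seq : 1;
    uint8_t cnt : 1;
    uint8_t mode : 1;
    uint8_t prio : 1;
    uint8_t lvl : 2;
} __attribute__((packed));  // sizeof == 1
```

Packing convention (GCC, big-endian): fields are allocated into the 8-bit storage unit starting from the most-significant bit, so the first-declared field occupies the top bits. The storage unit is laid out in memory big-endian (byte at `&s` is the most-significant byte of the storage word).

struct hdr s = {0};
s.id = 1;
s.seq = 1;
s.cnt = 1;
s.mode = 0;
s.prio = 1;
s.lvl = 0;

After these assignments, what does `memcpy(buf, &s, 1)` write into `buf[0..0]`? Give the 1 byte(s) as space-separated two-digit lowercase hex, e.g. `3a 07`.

74

id:2 = 1 → 0x1 << 6 → word 0x40
seq:1 = 1 → 0x1 << 5 → word 0x60
cnt:1 = 1 → 0x1 << 4 → word 0x70
mode:1 = 0 → 0x0 << 3 → word 0x70
prio:1 = 1 → 0x1 << 2 → word 0x74
lvl:2 = 0 → 0x0 << 0 → word 0x74
word = 0x74 → big-endian bytes:
  [0]=0x74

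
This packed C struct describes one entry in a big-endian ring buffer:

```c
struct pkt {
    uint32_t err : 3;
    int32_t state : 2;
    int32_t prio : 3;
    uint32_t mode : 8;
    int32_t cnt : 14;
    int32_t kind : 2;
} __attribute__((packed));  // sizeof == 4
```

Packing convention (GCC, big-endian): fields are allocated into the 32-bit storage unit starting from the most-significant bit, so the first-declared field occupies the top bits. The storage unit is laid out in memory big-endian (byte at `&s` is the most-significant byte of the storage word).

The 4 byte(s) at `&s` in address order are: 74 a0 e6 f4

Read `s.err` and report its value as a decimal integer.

[0]=0x74 [1]=0xa0 [2]=0xe6 [3]=0xf4 (big-endian) → word 0x74a0e6f4
err [29+:3] = (word>>29) & 0x7 = 3  ←
state [27+:2] = (word>>27) & 0x3 = 2
prio [24+:3] = (word>>24) & 0x7 = 4
mode [16+:8] = (word>>16) & 0xff = 160
cnt [2+:14] = (word>>2) & 0x3fff = 14781
kind [0+:2] = (word>>0) & 0x3 = 0

3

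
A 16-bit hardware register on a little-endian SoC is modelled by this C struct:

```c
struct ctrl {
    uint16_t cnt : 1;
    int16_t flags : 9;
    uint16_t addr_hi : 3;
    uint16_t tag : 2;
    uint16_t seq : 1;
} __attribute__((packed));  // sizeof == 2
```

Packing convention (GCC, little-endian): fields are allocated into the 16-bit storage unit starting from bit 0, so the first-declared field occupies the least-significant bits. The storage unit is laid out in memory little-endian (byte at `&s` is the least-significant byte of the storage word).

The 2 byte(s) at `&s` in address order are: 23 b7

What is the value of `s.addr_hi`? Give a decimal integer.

[0]=0x23 [1]=0xb7 (little-endian) → word 0xb723
cnt [0+:1] = (word>>0) & 0x1 = 1
flags [1+:9] = (word>>1) & 0x1ff = 401
addr_hi [10+:3] = (word>>10) & 0x7 = 5  ←
tag [13+:2] = (word>>13) & 0x3 = 1
seq [15+:1] = (word>>15) & 0x1 = 1

5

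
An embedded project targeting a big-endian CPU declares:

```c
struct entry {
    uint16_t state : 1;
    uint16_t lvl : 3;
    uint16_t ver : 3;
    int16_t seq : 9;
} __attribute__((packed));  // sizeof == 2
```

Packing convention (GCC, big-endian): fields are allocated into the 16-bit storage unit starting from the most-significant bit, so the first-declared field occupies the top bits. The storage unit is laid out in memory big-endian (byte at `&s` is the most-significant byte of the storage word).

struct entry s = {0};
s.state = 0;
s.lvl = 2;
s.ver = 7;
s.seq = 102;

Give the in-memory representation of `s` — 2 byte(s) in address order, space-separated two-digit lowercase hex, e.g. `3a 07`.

state:1 = 0 → 0x0 << 15 → word 0x0000
lvl:3 = 2 → 0x2 << 12 → word 0x2000
ver:3 = 7 → 0x7 << 9 → word 0x2e00
seq:9 = 102 → 0x66 << 0 → word 0x2e66
word = 0x2e66 → big-endian bytes:
  [0]=0x2e  [1]=0x66

2e 66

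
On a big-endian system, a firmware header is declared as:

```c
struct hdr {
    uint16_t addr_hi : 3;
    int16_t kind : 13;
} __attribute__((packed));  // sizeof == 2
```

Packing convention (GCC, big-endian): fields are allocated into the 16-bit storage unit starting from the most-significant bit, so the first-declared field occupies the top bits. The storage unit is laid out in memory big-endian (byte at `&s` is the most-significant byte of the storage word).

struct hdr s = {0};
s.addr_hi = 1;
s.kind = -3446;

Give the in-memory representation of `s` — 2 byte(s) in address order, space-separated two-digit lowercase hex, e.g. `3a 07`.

addr_hi:3 = 1 → 0x1 << 13 → word 0x2000
kind:13 = -3446 → 0x128a << 0 → word 0x328a
word = 0x328a → big-endian bytes:
  [0]=0x32  [1]=0x8a

32 8a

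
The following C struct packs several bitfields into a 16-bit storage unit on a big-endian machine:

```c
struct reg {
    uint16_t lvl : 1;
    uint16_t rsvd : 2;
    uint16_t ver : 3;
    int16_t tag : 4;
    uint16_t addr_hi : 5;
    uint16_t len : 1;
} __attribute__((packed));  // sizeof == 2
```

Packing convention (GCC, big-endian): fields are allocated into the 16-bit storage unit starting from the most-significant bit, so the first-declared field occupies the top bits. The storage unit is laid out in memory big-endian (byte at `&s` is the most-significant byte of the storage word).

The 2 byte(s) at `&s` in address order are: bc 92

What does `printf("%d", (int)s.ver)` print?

[0]=0xbc [1]=0x92 (big-endian) → word 0xbc92
lvl:1 @ bit 15 → (0xbc92>>15)&0x1 = 0x1
rsvd:2 @ bit 13 → (0xbc92>>13)&0x3 = 0x1
ver:3 @ bit 10 → (0xbc92>>10)&0x7 = 0x7  ←
tag:4 @ bit 6 → (0xbc92>>6)&0xf = 0x2
addr_hi:5 @ bit 1 → (0xbc92>>1)&0x1f = 0x9
len:1 @ bit 0 → (0xbc92>>0)&0x1 = 0x0

7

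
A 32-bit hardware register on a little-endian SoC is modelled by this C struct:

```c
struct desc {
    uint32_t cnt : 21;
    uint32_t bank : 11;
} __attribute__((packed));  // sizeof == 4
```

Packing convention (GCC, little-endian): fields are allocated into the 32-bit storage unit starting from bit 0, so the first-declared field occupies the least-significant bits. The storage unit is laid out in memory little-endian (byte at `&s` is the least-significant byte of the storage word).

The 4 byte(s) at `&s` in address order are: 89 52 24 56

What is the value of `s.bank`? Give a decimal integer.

689

[0]=0x89 [1]=0x52 [2]=0x24 [3]=0x56 (little-endian) → word 0x56245289
cnt:21 @ bit 0 → (0x56245289>>0)&0x1fffff = 0x45289
bank:11 @ bit 21 → (0x56245289>>21)&0x7ff = 0x2b1  ←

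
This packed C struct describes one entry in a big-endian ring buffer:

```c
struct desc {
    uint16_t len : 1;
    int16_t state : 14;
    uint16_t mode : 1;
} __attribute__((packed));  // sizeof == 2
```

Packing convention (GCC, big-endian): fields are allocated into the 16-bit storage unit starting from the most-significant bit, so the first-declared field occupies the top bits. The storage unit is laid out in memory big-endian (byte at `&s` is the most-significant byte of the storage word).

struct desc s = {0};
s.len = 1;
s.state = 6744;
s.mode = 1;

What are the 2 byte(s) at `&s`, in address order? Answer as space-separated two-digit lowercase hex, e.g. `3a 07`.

[15+:1] len=1 & 0x1 = 0x1; word=0x8000
[1+:14] state=6744 & 0x3fff = 0x1a58; word=0xb4b0
[0+:1] mode=1 & 0x1 = 0x1; word=0xb4b1
word = 0xb4b1 → big-endian bytes:
  [0]=0xb4  [1]=0xb1

b4 b1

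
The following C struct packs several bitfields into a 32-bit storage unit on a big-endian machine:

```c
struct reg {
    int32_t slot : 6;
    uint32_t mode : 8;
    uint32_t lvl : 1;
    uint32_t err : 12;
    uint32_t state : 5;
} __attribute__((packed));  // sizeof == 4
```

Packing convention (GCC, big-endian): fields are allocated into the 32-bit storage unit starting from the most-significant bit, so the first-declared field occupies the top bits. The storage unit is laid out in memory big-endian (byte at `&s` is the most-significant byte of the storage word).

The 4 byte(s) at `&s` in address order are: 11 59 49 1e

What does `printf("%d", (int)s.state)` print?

30

[0]=0x11 [1]=0x59 [2]=0x49 [3]=0x1e (big-endian) → word 0x1159491e
slot:6 @ bit 26 → (0x1159491e>>26)&0x3f = 0x4
mode:8 @ bit 18 → (0x1159491e>>18)&0xff = 0x56
lvl:1 @ bit 17 → (0x1159491e>>17)&0x1 = 0x0
err:12 @ bit 5 → (0x1159491e>>5)&0xfff = 0xa48
state:5 @ bit 0 → (0x1159491e>>0)&0x1f = 0x1e  ←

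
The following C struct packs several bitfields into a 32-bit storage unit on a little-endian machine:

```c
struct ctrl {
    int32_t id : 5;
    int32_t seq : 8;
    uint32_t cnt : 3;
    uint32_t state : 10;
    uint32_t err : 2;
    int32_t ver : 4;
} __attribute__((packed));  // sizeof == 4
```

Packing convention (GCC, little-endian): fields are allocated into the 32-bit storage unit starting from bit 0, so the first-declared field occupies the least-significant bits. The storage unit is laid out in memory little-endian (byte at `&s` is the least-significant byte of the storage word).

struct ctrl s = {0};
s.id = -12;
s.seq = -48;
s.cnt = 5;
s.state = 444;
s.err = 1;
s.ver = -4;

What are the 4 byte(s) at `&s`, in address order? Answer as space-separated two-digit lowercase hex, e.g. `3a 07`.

14 ba bc c5

[0+:5] id=-12 & 0x1f = 0x14; word=0x00000014
[5+:8] seq=-48 & 0xff = 0xd0; word=0x00001a14
[13+:3] cnt=5 & 0x7 = 0x5; word=0x0000ba14
[16+:10] state=444 & 0x3ff = 0x1bc; word=0x01bcba14
[26+:2] err=1 & 0x3 = 0x1; word=0x05bcba14
[28+:4] ver=-4 & 0xf = 0xc; word=0xc5bcba14
word = 0xc5bcba14 → little-endian bytes:
  [0]=0x14  [1]=0xba  [2]=0xbc  [3]=0xc5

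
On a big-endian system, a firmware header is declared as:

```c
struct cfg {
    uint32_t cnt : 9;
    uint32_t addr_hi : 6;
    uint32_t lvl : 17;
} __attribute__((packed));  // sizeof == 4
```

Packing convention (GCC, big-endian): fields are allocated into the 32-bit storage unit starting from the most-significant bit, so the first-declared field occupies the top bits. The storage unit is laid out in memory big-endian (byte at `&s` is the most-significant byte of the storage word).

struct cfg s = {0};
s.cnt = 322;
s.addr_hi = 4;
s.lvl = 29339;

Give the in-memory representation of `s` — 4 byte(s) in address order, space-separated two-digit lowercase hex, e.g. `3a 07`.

a1 08 72 9b

[23+:9] cnt=322 & 0x1ff = 0x142; word=0xa1000000
[17+:6] addr_hi=4 & 0x3f = 0x4; word=0xa1080000
[0+:17] lvl=29339 & 0x1ffff = 0x729b; word=0xa108729b
word = 0xa108729b → big-endian bytes:
  [0]=0xa1  [1]=0x08  [2]=0x72  [3]=0x9b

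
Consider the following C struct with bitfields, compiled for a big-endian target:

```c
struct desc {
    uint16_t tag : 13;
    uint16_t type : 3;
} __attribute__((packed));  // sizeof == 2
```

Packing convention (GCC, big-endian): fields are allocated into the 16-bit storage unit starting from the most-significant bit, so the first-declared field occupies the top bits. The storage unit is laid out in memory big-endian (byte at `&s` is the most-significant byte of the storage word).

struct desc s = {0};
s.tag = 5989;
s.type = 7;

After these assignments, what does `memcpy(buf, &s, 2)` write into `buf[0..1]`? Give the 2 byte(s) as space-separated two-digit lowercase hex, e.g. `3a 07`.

[3+:13] tag=5989 & 0x1fff = 0x1765; word=0xbb28
[0+:3] type=7 & 0x7 = 0x7; word=0xbb2f
word = 0xbb2f → big-endian bytes:
  [0]=0xbb  [1]=0x2f

bb 2f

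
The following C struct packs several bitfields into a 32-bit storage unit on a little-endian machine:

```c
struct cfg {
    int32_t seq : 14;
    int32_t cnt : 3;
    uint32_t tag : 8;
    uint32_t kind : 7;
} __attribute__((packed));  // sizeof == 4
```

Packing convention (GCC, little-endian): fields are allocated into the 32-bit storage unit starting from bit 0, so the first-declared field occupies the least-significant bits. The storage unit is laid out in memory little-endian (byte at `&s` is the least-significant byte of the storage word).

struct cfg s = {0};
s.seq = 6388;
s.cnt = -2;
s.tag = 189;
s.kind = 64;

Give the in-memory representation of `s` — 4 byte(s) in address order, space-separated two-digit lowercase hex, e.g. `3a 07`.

f4 98 7b 81

[0+:14] seq=6388 & 0x3fff = 0x18f4; word=0x000018f4
[14+:3] cnt=-2 & 0x7 = 0x6; word=0x000198f4
[17+:8] tag=189 & 0xff = 0xbd; word=0x017b98f4
[25+:7] kind=64 & 0x7f = 0x40; word=0x817b98f4
word = 0x817b98f4 → little-endian bytes:
  [0]=0xf4  [1]=0x98  [2]=0x7b  [3]=0x81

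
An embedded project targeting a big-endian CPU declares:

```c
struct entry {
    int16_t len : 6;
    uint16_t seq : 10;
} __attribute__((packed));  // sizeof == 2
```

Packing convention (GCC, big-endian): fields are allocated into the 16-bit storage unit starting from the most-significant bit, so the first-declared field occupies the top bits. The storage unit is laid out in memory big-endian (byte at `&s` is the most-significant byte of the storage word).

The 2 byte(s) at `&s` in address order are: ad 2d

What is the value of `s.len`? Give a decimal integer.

-21

[0]=0xad [1]=0x2d (big-endian) → word 0xad2d
len:6 @ bit 10 → (0xad2d>>10)&0x3f = 0x2b  ←
seq:10 @ bit 0 → (0xad2d>>0)&0x3ff = 0x12d
len signed 6b, MSB=1: 43 - 64 = -21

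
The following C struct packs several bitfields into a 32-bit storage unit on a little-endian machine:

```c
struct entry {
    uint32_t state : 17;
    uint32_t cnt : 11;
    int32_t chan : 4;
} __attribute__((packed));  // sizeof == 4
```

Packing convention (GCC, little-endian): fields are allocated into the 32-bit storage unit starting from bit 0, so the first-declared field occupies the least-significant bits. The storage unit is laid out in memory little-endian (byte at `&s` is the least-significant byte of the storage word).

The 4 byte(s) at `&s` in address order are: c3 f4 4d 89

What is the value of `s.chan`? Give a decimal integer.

-8

[0]=0xc3 [1]=0xf4 [2]=0x4d [3]=0x89 (little-endian) → word 0x894df4c3
state [0+:17] = (word>>0) & 0x1ffff = 128195
cnt [17+:11] = (word>>17) & 0x7ff = 1190
chan [28+:4] = (word>>28) & 0xf = 8  ←
chan signed 4b, MSB=1: 8 - 16 = -8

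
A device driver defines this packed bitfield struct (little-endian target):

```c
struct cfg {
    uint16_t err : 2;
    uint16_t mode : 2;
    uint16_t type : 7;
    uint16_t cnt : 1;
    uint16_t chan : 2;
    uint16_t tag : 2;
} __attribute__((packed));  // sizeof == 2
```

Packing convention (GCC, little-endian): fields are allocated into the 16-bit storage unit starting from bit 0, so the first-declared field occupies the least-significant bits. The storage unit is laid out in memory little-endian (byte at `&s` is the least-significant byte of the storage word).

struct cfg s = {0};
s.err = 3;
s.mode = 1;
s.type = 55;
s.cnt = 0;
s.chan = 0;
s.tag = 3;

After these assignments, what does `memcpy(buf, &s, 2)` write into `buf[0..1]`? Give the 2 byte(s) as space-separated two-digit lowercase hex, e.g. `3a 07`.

err:2 = 3 → 0x3 << 0 → word 0x0003
mode:2 = 1 → 0x1 << 2 → word 0x0007
type:7 = 55 → 0x37 << 4 → word 0x0377
cnt:1 = 0 → 0x0 << 11 → word 0x0377
chan:2 = 0 → 0x0 << 12 → word 0x0377
tag:2 = 3 → 0x3 << 14 → word 0xc377
word = 0xc377 → little-endian bytes:
  [0]=0x77  [1]=0xc3

77 c3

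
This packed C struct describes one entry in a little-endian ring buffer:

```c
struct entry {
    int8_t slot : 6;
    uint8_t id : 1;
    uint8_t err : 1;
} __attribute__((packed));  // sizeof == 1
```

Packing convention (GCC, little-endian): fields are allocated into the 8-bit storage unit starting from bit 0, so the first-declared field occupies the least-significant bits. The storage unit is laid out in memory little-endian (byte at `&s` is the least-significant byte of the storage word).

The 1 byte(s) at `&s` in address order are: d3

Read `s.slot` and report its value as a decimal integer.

19

[0]=0xd3 (little-endian) → word 0xd3
slot:6 @ bit 0 → (0xd3>>0)&0x3f = 0x13  ←
id:1 @ bit 6 → (0xd3>>6)&0x1 = 0x1
err:1 @ bit 7 → (0xd3>>7)&0x1 = 0x1
slot signed 6b, MSB=0: value = 19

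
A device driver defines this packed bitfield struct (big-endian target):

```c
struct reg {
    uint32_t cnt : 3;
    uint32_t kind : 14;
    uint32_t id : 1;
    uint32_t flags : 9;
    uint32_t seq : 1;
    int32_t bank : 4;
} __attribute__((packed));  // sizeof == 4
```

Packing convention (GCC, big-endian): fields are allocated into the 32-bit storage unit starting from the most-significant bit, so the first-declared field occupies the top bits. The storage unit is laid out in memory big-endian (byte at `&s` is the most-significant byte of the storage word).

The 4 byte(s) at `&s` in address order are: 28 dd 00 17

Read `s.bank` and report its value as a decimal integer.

7

[0]=0x28 [1]=0xdd [2]=0x00 [3]=0x17 (big-endian) → word 0x28dd0017
cnt [29+:3] = (word>>29) & 0x7 = 1
kind [15+:14] = (word>>15) & 0x3fff = 4538
id [14+:1] = (word>>14) & 0x1 = 0
flags [5+:9] = (word>>5) & 0x1ff = 0
seq [4+:1] = (word>>4) & 0x1 = 1
bank [0+:4] = (word>>0) & 0xf = 7  ←
bank signed 4b, MSB=0: value = 7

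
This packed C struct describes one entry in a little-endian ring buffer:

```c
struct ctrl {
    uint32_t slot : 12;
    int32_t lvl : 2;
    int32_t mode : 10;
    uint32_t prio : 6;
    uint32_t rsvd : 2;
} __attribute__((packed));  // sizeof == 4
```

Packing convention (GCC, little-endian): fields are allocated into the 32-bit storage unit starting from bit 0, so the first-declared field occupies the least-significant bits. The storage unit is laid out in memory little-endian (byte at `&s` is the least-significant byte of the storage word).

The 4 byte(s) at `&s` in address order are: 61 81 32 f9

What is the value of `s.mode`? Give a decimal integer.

202

[0]=0x61 [1]=0x81 [2]=0x32 [3]=0xf9 (little-endian) → word 0xf9328161
slot:12 @ bit 0 → (0xf9328161>>0)&0xfff = 0x161
lvl:2 @ bit 12 → (0xf9328161>>12)&0x3 = 0x0
mode:10 @ bit 14 → (0xf9328161>>14)&0x3ff = 0xca  ←
prio:6 @ bit 24 → (0xf9328161>>24)&0x3f = 0x39
rsvd:2 @ bit 30 → (0xf9328161>>30)&0x3 = 0x3
mode signed 10b, MSB=0: value = 202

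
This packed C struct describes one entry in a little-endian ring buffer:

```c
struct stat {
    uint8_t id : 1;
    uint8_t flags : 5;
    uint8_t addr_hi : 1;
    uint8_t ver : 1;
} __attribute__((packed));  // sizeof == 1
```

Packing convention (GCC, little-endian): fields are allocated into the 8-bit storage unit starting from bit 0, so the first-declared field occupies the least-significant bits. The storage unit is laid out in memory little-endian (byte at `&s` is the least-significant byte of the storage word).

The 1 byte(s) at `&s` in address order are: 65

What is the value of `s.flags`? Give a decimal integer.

18

[0]=0x65 (little-endian) → word 0x65
id:1 @ bit 0 → (0x65>>0)&0x1 = 0x1
flags:5 @ bit 1 → (0x65>>1)&0x1f = 0x12  ←
addr_hi:1 @ bit 6 → (0x65>>6)&0x1 = 0x1
ver:1 @ bit 7 → (0x65>>7)&0x1 = 0x0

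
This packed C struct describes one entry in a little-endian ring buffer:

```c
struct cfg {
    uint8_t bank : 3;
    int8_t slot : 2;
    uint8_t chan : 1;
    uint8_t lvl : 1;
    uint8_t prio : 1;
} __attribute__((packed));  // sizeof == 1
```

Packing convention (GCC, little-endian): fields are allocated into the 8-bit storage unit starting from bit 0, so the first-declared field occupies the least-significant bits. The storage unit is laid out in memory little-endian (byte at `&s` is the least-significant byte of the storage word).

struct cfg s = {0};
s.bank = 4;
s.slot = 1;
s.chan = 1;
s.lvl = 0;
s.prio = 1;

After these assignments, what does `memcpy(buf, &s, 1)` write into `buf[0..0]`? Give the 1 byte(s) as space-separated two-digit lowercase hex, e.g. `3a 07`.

ac

bank (3b) val=4 bits=0x4 at bit 0: 0x04
slot (2b) val=1 bits=0x1 at bit 3: 0x0c
chan (1b) val=1 bits=0x1 at bit 5: 0x2c
lvl (1b) val=0 bits=0x0 at bit 6: 0x2c
prio (1b) val=1 bits=0x1 at bit 7: 0xac
word = 0xac → little-endian bytes:
  [0]=0xac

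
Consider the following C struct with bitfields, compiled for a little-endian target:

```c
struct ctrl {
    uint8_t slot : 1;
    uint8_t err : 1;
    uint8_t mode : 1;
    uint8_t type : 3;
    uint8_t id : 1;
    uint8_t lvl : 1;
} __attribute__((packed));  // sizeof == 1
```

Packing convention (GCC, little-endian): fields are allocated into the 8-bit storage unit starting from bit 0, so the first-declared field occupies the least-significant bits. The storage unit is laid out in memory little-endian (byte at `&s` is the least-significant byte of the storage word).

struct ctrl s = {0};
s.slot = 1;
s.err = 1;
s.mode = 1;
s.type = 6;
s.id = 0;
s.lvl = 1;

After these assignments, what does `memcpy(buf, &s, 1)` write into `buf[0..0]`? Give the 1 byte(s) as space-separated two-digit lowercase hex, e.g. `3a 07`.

slot:1 = 1 → 0x1 << 0 → word 0x01
err:1 = 1 → 0x1 << 1 → word 0x03
mode:1 = 1 → 0x1 << 2 → word 0x07
type:3 = 6 → 0x6 << 3 → word 0x37
id:1 = 0 → 0x0 << 6 → word 0x37
lvl:1 = 1 → 0x1 << 7 → word 0xb7
word = 0xb7 → little-endian bytes:
  [0]=0xb7

b7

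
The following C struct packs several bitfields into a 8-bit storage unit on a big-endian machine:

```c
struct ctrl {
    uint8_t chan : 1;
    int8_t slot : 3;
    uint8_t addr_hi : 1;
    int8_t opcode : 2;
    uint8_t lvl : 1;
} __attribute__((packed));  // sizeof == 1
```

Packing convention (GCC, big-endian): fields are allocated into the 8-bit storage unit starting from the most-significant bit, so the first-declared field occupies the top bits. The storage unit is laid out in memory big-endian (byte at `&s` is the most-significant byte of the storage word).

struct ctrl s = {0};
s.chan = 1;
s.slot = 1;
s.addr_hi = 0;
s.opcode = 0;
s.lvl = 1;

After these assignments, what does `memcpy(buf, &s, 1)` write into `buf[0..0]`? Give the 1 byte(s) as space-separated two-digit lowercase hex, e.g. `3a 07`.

chan (1b) val=1 bits=0x1 at bit 7: 0x80
slot (3b) val=1 bits=0x1 at bit 4: 0x90
addr_hi (1b) val=0 bits=0x0 at bit 3: 0x90
opcode (2b) val=0 bits=0x0 at bit 1: 0x90
lvl (1b) val=1 bits=0x1 at bit 0: 0x91
word = 0x91 → big-endian bytes:
  [0]=0x91

91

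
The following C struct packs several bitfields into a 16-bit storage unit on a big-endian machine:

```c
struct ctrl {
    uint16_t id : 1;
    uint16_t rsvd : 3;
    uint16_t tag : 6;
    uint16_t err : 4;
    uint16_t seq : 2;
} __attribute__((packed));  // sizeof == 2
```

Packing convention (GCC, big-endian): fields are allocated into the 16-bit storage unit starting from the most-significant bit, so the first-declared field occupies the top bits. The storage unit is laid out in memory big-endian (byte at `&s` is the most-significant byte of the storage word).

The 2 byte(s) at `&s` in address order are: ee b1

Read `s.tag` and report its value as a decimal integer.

58

[0]=0xee [1]=0xb1 (big-endian) → word 0xeeb1
id:1 @ bit 15 → (0xeeb1>>15)&0x1 = 0x1
rsvd:3 @ bit 12 → (0xeeb1>>12)&0x7 = 0x6
tag:6 @ bit 6 → (0xeeb1>>6)&0x3f = 0x3a  ←
err:4 @ bit 2 → (0xeeb1>>2)&0xf = 0xc
seq:2 @ bit 0 → (0xeeb1>>0)&0x3 = 0x1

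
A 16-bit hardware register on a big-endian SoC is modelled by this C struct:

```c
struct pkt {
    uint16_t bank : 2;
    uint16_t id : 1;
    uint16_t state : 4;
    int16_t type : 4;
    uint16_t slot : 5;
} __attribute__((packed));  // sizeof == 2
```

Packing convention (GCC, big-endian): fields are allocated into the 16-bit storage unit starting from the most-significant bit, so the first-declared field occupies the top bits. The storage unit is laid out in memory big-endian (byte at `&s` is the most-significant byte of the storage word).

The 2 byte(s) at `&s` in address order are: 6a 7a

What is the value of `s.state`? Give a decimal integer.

5

[0]=0x6a [1]=0x7a (big-endian) → word 0x6a7a
bank:2 @ bit 14 → (0x6a7a>>14)&0x3 = 0x1
id:1 @ bit 13 → (0x6a7a>>13)&0x1 = 0x1
state:4 @ bit 9 → (0x6a7a>>9)&0xf = 0x5  ←
type:4 @ bit 5 → (0x6a7a>>5)&0xf = 0x3
slot:5 @ bit 0 → (0x6a7a>>0)&0x1f = 0x1a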